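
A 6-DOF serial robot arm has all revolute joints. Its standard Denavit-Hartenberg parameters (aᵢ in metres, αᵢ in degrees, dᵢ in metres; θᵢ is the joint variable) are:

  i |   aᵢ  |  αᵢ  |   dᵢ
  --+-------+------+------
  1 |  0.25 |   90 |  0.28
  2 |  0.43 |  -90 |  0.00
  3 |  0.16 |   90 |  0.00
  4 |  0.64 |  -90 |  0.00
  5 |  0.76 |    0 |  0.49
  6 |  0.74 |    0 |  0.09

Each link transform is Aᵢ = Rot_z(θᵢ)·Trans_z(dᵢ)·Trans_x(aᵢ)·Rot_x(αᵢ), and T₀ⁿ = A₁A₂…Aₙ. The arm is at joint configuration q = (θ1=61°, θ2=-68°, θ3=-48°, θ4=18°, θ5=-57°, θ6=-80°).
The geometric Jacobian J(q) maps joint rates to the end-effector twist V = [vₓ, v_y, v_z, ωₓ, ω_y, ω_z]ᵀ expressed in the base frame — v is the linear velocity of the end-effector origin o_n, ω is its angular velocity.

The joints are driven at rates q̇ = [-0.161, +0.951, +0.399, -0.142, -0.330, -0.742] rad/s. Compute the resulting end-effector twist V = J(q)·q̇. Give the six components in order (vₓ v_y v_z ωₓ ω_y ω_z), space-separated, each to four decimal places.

-0.6620 -0.3704 0.1489 0.7445 -0.9304 -0.6968

o_n = [1.3941, 0.2207, 0.6436]
J₁: ẑ×o_n = [-0.2207, 1.3941, 0.0000], ω = ẑ
J2: z=[0.8746, -0.4848, 0.0000] o=[0.1212, 0.2187, 0.2800] → [-0.1763, -0.3180, 0.6189, 0.8746, -0.4848, 0.0000]
J3: z=[0.4495, 0.8109, 0.3746] o=[0.1993, 0.3595, -0.1187] → [0.6702, 0.1049, -1.0313, 0.4495, 0.8109, 0.3746]
J4: z=[0.4503, -0.5679, 0.6890] o=[0.3227, 0.3370, -0.2180] → [-0.4092, 0.3502, 0.5561, 0.4503, -0.5679, 0.6890]
J5: z=[0.1891, 0.8148, 0.5480] o=[0.8812, 0.4115, -0.5215] → [1.0539, 0.0607, -0.4540, 0.1891, 0.8148, 0.5480]
J6: z=[0.1891, 0.8148, 0.5480] o=[1.6221, 0.4970, -0.0101] → [0.6841, -0.2486, 0.1335, 0.1891, 0.8148, 0.5480]
V = J·q̇ = [-0.6620, -0.3704, 0.1489, 0.7445, -0.9304, -0.6968]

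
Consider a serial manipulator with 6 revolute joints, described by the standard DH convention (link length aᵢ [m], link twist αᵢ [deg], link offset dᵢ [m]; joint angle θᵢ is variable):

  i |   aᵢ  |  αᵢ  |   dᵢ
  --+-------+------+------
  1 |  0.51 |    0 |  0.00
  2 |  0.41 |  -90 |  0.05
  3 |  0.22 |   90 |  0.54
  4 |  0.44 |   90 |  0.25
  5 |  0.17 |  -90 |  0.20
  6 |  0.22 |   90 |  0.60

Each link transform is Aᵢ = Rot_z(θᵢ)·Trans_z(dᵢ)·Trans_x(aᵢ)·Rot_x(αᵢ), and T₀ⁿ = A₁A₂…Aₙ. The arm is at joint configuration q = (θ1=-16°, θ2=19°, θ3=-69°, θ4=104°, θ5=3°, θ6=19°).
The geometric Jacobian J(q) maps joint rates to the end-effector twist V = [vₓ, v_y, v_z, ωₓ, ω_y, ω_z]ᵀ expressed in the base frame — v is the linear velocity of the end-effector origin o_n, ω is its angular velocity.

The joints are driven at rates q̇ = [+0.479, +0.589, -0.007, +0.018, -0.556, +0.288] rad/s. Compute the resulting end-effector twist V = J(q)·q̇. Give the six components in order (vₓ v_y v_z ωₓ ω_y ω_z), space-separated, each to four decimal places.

-1.2282 0.0957 -0.2153 -0.4685 -0.1809 0.6773

o_n = [0.0750, 1.1733, 0.5055]
J₁: ẑ×o_n = [-1.1733, 0.0750, 0.0000], ω = ẑ
J2: z=[0.0000, 0.0000, 1.0000] o=[0.4902, -0.1406, 0.0000] → [-1.3139, -0.4152, 0.0000, 0.0000, 0.0000, 1.0000]
J3: z=[-0.0523, 0.9986, 0.0000] o=[0.8997, -0.1191, 0.0500] → [0.4549, 0.0238, 0.7559, -0.0523, 0.9986, 0.0000]
J4: z=[-0.9323, -0.0489, 0.3584] o=[0.9502, 0.4243, 0.2554] → [-0.2806, -0.0804, -0.7411, -0.9323, -0.0489, 0.3584]
J5: z=[0.3346, 0.2598, 0.9058] o=[0.6566, 0.8364, 0.2456] → [-0.2376, -0.6139, 0.2638, 0.3346, 0.2598, 0.9058]
J6: z=[-0.9238, -0.0993, 0.3697] o=[0.6919, 1.0517, 0.3916] → [-0.0563, -0.1228, -0.1736, -0.9238, -0.0993, 0.3697]
V = J·q̇ = [-1.2282, 0.0957, -0.2153, -0.4685, -0.1809, 0.6773]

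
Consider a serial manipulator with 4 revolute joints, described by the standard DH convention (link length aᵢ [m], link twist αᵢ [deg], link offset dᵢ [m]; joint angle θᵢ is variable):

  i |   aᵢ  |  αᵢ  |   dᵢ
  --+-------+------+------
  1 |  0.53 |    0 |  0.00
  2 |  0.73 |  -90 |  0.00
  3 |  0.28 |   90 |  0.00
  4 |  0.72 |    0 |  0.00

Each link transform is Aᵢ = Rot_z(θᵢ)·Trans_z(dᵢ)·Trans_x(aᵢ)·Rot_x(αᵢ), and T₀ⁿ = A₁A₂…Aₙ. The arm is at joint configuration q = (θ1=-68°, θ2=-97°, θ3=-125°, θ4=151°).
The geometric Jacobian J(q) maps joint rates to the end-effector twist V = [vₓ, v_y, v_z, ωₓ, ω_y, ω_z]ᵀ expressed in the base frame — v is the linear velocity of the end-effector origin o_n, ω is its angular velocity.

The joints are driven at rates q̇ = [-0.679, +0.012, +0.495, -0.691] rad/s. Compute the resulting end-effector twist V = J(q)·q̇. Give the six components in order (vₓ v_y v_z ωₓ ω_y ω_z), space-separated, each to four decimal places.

o_n = [-0.6100, -1.0694, -0.2865]
J₁: ẑ×o_n = [1.0694, -0.6100, 0.0000], ω = ẑ
J2: z=[0.0000, 0.0000, 1.0000] o=[0.1985, -0.4914, 0.0000] → [0.5780, -0.8085, 0.0000, 0.0000, 0.0000, 1.0000]
J3: z=[0.2588, -0.9659, 0.0000] o=[-0.5066, -0.6803, 0.0000] → [0.2767, 0.0741, -0.2006, 0.2588, -0.9659, 0.0000]
J4: z=[0.7912, 0.2120, -0.5736] o=[-0.3515, -0.6388, 0.2294] → [-0.3564, 0.5564, -0.2859, 0.7912, 0.2120, -0.5736]
V = J·q̇ = [-0.3360, 0.0567, 0.0983, -0.4186, -0.6246, -0.2707]

-0.3360 0.0567 0.0983 -0.4186 -0.6246 -0.2707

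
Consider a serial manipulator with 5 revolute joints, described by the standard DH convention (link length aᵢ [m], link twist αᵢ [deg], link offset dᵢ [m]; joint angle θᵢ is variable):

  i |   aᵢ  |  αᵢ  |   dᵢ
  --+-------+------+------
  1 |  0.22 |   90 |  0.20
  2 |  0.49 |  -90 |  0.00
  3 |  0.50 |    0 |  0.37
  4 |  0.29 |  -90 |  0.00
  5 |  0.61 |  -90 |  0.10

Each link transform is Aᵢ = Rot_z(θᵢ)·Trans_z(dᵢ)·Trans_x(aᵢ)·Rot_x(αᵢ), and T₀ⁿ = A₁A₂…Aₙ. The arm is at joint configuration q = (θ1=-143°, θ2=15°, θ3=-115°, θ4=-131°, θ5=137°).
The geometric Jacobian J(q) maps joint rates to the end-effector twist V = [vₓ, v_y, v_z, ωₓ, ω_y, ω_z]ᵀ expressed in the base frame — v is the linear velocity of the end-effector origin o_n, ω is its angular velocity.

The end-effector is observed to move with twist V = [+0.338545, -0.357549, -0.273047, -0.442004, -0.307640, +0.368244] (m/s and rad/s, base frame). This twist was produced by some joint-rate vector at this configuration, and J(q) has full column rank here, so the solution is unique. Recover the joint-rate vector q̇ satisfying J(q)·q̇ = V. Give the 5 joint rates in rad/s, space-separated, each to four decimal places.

0.3400 0.2550 -0.5000 0.3880 -0.5770

o_n = [-0.7617, 0.2229, 0.2205]
J₁: ẑ×o_n = [-0.2229, -0.7617, 0.0000], ω = ẑ
J2: z=[-0.6018, 0.7986, 0.0000] o=[-0.1757, -0.1324, 0.2000] → [0.0163, 0.0123, 0.2542, -0.6018, 0.7986, 0.0000]
J3: z=[0.2067, 0.1558, 0.9659] o=[-0.5537, -0.4172, 0.3268] → [-0.6349, -0.1790, 0.1647, 0.2067, 0.1558, 0.9659]
J4: z=[0.2067, 0.1558, 0.9659] o=[-0.5869, 0.1251, 0.6295] → [-0.1582, -0.0843, 0.0474, 0.2067, 0.1558, 0.9659]
J5: z=[0.4599, 0.8559, -0.2364] o=[-0.3365, -0.0179, 0.5990] → [-0.2670, 0.2746, 0.4747, 0.4599, 0.8559, -0.2364]
q̇ = J⁺·V = [0.3400, 0.2550, -0.5000, 0.3880, -0.5770]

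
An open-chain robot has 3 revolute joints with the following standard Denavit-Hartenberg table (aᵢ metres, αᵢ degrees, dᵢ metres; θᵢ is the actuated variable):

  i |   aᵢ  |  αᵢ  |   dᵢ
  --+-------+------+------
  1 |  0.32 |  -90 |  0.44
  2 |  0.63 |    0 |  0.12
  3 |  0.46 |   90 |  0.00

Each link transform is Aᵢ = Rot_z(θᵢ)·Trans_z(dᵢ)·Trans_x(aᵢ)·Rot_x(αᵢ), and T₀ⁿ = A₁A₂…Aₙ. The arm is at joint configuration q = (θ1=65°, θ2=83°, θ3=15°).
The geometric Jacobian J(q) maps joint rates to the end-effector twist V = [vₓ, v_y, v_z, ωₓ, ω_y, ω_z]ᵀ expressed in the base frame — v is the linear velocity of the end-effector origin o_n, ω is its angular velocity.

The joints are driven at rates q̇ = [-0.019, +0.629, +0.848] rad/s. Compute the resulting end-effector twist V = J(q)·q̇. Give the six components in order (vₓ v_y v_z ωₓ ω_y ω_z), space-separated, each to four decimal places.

-0.4439 -0.9668 0.0463 -1.3386 0.6242 -0.0190

o_n = [0.0319, 0.3523, -0.6408]
J₁: ẑ×o_n = [-0.3523, 0.0319, 0.0000], ω = ẑ
J2: z=[-0.9063, 0.4226, 0.0000] o=[0.1352, 0.2900, 0.4400] → [-0.4568, -0.9796, -0.0128, -0.9063, 0.4226, 0.0000]
J3: z=[-0.9063, 0.4226, 0.0000] o=[0.0589, 0.4103, -0.1853] → [-0.1925, -0.4128, 0.0640, -0.9063, 0.4226, 0.0000]
V = J·q̇ = [-0.4439, -0.9668, 0.0463, -1.3386, 0.6242, -0.0190]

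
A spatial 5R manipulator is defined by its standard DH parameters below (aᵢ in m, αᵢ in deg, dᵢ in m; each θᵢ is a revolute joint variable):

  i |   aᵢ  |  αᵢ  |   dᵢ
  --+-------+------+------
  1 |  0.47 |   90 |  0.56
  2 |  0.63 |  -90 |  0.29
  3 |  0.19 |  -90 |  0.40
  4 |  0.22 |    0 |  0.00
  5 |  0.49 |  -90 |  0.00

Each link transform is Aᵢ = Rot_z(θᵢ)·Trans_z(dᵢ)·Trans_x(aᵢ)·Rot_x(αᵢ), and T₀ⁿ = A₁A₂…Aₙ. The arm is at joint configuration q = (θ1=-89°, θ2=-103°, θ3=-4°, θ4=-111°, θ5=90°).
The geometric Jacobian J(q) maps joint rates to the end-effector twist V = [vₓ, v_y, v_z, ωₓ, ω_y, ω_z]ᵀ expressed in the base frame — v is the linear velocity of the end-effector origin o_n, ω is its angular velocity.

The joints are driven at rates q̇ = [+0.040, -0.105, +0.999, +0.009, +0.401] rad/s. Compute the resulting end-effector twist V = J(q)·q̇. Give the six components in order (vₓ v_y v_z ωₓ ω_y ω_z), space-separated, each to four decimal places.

o_n = [-0.3128, -0.9673, -0.7822]
J₁: ẑ×o_n = [0.9673, -0.3128, 0.0000], ω = ẑ
J2: z=[-0.9998, -0.0175, 0.0000] o=[0.0082, -0.4699, 0.5600] → [0.0234, -1.3420, 0.4917, -0.9998, -0.0175, 0.0000]
J3: z=[0.0170, -0.9742, -0.2250] o=[-0.2842, -0.3333, -0.0539] → [0.5670, 0.0188, -0.0386, 0.0170, -0.9742, -0.2250]
J4: z=[0.9971, 0.0331, -0.0680] o=[-0.2914, -0.6806, -0.3285] → [-0.0345, 0.4539, -0.2851, 0.9971, 0.0331, -0.0680]
J5: z=[0.9971, 0.0331, -0.0680] o=[-0.2821, -0.8983, -0.2981] → [-0.0207, 0.4848, -0.0678, 0.9971, 0.0331, -0.0680]
V = J·q̇ = [0.5940, 0.3457, -0.1200, 0.5308, -0.9578, -0.2126]

0.5940 0.3457 -0.1200 0.5308 -0.9578 -0.2126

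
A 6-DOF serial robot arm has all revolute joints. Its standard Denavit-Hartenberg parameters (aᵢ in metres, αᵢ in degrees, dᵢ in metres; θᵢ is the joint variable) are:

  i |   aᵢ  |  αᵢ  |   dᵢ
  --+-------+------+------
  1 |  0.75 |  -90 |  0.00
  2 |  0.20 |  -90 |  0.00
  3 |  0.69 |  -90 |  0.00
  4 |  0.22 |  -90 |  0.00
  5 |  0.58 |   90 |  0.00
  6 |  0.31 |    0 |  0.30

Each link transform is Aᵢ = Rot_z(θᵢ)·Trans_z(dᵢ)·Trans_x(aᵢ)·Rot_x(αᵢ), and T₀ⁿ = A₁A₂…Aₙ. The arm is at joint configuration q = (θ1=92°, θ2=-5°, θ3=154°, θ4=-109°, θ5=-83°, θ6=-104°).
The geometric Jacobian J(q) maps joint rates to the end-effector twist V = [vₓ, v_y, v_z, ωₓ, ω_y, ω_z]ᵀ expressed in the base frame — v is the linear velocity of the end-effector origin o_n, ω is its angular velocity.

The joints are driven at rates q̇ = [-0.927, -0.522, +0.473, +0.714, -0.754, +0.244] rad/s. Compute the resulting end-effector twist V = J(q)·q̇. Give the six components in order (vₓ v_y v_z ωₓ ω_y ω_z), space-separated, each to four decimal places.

0.1205 0.3904 -0.0208 -0.4326 0.2279 -0.9043

o_n = [-0.3148, 0.3258, 0.0775]
J₁: ẑ×o_n = [-0.3258, -0.3148, 0.0000], ω = ẑ
J2: z=[-0.9994, -0.0349, 0.0000] o=[-0.0262, 0.7495, 0.0000] → [-0.0027, 0.0775, 0.4134, -0.9994, -0.0349, 0.0000]
J3: z=[-0.0030, 0.0871, -0.9962] o=[-0.0331, 0.9487, 0.0174] → [-0.6152, 0.2808, 0.0264, -0.0030, 0.0871, -0.9962]
J4: z=[-0.8830, -0.4678, -0.0382] o=[0.2907, 0.3418, -0.0366] → [-0.0540, 0.1239, -0.2692, -0.8830, -0.4678, -0.0382]
J5: z=[0.4428, -0.8033, -0.3984] o=[0.2565, 0.4229, -0.2382] → [-0.2923, 0.0878, -0.5019, 0.4428, -0.8033, -0.3984]
J6: z=[0.0469, -0.4230, 0.9049] o=[-0.2629, 0.1797, -0.3250] → [-0.3025, -0.0659, -0.0151, 0.0469, -0.4230, 0.9049]
V = J·q̇ = [0.1205, 0.3904, -0.0208, -0.4326, 0.2279, -0.9043]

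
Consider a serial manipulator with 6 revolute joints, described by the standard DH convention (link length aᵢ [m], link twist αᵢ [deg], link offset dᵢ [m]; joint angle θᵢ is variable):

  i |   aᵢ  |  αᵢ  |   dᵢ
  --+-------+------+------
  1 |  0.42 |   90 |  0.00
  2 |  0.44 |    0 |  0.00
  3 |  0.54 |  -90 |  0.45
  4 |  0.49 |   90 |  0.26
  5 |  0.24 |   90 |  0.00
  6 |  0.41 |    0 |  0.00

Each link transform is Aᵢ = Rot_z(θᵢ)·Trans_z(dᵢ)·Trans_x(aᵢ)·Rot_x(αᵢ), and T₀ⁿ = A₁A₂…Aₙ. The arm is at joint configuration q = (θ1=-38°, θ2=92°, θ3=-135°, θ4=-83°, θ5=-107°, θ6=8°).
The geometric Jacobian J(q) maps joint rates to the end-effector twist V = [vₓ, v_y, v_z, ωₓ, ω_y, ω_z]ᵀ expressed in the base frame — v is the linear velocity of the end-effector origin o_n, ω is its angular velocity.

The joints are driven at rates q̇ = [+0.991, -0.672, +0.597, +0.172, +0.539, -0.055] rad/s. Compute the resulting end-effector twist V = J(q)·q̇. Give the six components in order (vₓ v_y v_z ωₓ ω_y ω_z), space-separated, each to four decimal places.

o_n = [-0.0390, -0.9287, -0.1766]
J₁: ẑ×o_n = [0.9287, -0.0390, 0.0000], ω = ẑ
J2: z=[-0.6157, -0.7880, 0.0000] o=[0.3310, -0.2586, 0.0000] → [0.1392, -0.1087, 0.1210, -0.6157, -0.7880, 0.0000]
J3: z=[-0.6157, -0.7880, 0.0000] o=[0.3189, -0.2491, 0.4397] → [0.4857, -0.3795, 0.1363, -0.6157, -0.7880, 0.0000]
J4: z=[0.5374, -0.4199, 0.7314] o=[0.3530, -0.8469, 0.0715] → [0.1640, -0.1534, -0.2086, 0.5374, -0.4199, 0.7314]
J5: z=[-0.6470, 0.3509, 0.6769] o=[0.2277, -1.3662, 0.2209] → [-0.4356, -0.4378, -0.1895, -0.6470, 0.3509, 0.6769]
J6: z=[0.6743, 0.6777, 0.2933] o=[0.1424, -1.2111, 0.0589] → [-0.2424, 0.1056, 0.3134, 0.6743, 0.6777, 0.2933]
V = J·q̇ = [0.9235, -0.4603, -0.1551, -0.2472, 0.1387, 1.4655]

0.9235 -0.4603 -0.1551 -0.2472 0.1387 1.4655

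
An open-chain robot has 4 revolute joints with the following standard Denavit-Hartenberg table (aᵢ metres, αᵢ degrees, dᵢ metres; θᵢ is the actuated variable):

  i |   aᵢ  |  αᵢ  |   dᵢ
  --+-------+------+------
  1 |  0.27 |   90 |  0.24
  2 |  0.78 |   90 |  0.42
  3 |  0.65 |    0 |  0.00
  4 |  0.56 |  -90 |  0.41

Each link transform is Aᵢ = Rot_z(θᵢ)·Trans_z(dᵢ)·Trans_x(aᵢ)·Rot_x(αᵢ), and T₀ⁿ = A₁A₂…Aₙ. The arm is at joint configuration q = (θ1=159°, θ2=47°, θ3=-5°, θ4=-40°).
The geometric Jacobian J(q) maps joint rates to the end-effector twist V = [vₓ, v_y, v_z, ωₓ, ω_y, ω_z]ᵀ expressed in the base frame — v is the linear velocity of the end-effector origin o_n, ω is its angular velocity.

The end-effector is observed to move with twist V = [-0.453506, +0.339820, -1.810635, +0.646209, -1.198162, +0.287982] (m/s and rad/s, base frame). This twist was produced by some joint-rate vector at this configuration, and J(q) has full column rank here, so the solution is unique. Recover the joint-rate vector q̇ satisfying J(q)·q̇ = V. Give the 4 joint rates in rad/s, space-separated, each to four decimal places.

o_n = [-1.7047, 0.6194, 1.2940]
J₁: ẑ×o_n = [-0.6194, -1.7047, 0.0000], ω = ẑ
J2: z=[0.3584, 0.9336, 0.0000] o=[-0.2521, 0.0968, 0.2400] → [0.9840, -0.3777, 1.5435, 0.3584, 0.9336, 0.0000]
J3: z=[-0.6828, 0.2621, -0.6820] o=[-0.5982, 0.6795, 0.8105] → [0.0858, 1.0848, 0.3310, -0.6828, 0.2621, -0.6820]
J4: z=[-0.6828, 0.2621, -0.6820] o=[-1.0308, 0.7849, 1.2840] → [-0.1102, 0.4665, 0.2896, -0.6828, 0.2621, -0.6820]
q̇ = J⁺·V = [-0.6750, -0.8870, -0.7880, -0.6240]

-0.6750 -0.8870 -0.7880 -0.6240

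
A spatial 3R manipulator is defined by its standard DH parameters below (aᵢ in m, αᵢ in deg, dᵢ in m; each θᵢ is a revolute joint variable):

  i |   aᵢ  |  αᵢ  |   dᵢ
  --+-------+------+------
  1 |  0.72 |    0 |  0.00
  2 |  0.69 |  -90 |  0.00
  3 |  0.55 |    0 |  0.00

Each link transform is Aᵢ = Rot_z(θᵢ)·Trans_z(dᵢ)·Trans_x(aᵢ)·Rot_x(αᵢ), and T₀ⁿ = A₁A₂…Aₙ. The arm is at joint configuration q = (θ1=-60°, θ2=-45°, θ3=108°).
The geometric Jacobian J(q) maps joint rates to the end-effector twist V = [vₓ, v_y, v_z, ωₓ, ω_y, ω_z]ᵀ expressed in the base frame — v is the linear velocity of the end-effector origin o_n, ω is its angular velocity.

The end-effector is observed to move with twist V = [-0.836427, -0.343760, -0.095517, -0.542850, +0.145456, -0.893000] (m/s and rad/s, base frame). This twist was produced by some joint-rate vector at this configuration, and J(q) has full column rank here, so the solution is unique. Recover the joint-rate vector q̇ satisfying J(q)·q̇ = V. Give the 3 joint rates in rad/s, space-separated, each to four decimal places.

-0.5000 -0.3930 -0.5620

o_n = [0.2254, -1.1259, -0.5231]
J₁: ẑ×o_n = [1.1259, 0.2254, -0.0000], ω = ẑ
J2: z=[0.0000, 0.0000, 1.0000] o=[0.3600, -0.6235, 0.0000] → [0.5023, -0.1346, 0.0000, 0.0000, 0.0000, 1.0000]
J3: z=[0.9659, -0.2588, 0.0000] o=[0.1814, -1.2900, 0.0000] → [0.1354, 0.5053, 0.1700, 0.9659, -0.2588, 0.0000]
q̇ = J⁺·V = [-0.5000, -0.3930, -0.5620]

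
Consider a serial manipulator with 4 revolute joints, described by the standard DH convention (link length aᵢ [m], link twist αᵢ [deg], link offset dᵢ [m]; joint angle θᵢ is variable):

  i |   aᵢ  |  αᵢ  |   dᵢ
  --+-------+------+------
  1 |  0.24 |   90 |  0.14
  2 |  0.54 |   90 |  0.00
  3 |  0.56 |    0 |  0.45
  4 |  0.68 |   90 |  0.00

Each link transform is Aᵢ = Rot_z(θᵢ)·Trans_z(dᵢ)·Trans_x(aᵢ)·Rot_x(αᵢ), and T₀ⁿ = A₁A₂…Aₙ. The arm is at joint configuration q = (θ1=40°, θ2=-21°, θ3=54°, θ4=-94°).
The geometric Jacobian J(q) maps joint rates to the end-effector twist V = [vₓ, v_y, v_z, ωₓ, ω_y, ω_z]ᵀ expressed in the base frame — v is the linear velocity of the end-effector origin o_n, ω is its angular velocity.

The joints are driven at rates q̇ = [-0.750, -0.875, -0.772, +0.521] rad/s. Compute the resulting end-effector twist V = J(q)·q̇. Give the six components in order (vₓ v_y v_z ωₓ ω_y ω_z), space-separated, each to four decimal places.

-0.0368 -0.8761 -1.0804 -0.4935 0.7281 -0.5157

o_n = [1.0647, 0.8726, -0.7783]
J₁: ẑ×o_n = [-0.8726, 1.0647, 0.0000], ω = ẑ
J2: z=[0.6428, -0.7660, 0.0000] o=[0.1839, 0.1543, 0.1400] → [0.7034, 0.5903, 1.1365, 0.6428, -0.7660, 0.0000]
J3: z=[-0.2745, -0.2304, -0.9336] o=[0.5700, 0.4783, -0.0535] → [0.5350, -0.6608, 0.0057, -0.2745, -0.2304, -0.9336]
J4: z=[-0.2745, -0.2304, -0.9336] o=[0.9731, 0.2251, -0.5916] → [0.6474, -0.1367, -0.1566, -0.2745, -0.2304, -0.9336]
V = J·q̇ = [-0.0368, -0.8761, -1.0804, -0.4935, 0.7281, -0.5157]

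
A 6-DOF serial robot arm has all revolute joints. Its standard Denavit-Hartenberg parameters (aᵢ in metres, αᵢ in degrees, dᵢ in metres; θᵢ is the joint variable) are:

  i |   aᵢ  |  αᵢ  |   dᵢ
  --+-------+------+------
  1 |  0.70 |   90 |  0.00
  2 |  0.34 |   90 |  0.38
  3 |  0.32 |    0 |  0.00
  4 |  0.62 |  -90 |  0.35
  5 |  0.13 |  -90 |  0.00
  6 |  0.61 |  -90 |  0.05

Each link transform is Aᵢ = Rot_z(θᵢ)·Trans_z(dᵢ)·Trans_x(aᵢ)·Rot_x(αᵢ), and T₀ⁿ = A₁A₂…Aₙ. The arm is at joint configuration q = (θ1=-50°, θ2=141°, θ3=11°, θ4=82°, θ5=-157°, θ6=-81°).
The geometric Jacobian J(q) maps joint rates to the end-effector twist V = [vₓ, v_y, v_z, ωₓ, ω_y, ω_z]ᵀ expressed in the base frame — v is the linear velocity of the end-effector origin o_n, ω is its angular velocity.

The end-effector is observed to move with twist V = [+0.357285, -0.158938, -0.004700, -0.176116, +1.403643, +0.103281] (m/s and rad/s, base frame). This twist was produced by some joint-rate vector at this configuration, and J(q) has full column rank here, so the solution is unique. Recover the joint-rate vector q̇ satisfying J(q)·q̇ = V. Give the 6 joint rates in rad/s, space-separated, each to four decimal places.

0.5870 -0.7990 -0.6810 -0.4410 -0.6200 -0.0020

o_n = [-0.0133, -1.2924, 0.3950]
J₁: ẑ×o_n = [1.2924, -0.0133, 0.0000], ω = ẑ
J2: z=[-0.7660, -0.6428, 0.0000] o=[0.4500, -0.5362, 0.0000] → [-0.2539, 0.3026, 0.2815, -0.7660, -0.6428, 0.0000]
J3: z=[0.4045, -0.4821, 0.7771] o=[-0.0110, -0.5781, 0.2140] → [0.4679, -0.0751, -0.2901, 0.4045, -0.4821, 0.7771]
J4: z=[0.4045, -0.4821, 0.7771] o=[-0.2147, -0.4303, 0.4117] → [0.6780, 0.1632, -0.2517, 0.4045, -0.4821, 0.7771]
J5: z=[0.5389, -0.5609, -0.6285] o=[-0.5312, -1.0164, 0.6632] → [-0.0230, -0.1809, 0.1417, 0.5389, -0.5609, -0.6285]
J6: z=[0.0837, -0.7068, 0.7025] o=[-0.4222, -0.9603, 0.7066] → [0.4536, 0.3133, 0.2612, 0.0837, -0.7068, 0.7025]
q̇ = J⁺·V = [0.5870, -0.7990, -0.6810, -0.4410, -0.6200, -0.0020]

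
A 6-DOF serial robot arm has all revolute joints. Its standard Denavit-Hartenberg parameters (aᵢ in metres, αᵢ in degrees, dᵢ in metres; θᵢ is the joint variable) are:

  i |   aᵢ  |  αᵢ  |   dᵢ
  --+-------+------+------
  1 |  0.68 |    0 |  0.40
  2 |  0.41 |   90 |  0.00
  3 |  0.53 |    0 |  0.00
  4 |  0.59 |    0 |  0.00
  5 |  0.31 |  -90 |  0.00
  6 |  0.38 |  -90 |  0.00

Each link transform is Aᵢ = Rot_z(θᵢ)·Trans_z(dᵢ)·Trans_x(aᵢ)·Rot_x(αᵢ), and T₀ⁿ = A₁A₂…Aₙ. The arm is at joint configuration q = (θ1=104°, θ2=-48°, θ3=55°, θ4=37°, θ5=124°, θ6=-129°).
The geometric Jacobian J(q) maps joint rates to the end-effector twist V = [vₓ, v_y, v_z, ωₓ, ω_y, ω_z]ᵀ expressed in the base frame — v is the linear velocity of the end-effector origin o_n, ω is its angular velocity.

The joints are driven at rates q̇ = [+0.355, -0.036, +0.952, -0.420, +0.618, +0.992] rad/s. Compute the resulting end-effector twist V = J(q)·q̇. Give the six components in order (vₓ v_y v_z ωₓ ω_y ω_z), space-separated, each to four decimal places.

o_n = [0.4360, 1.0220, 1.3821]
J₁: ẑ×o_n = [-1.0220, 0.4360, 0.0000], ω = ẑ
J2: z=[0.0000, 0.0000, 1.0000] o=[-0.1645, 0.6598, 0.4000] → [-0.3622, 0.6005, 0.0000, 0.0000, 0.0000, 1.0000]
J3: z=[0.8290, -0.5592, 0.0000] o=[0.0648, 0.9997, 0.4000] → [-0.5492, -0.8142, 0.2261, 0.8290, -0.5592, 0.0000]
J4: z=[0.8290, -0.5592, 0.0000] o=[0.2348, 1.2517, 0.8342] → [-0.3064, -0.4543, -0.0779, 0.8290, -0.5592, 0.0000]
J5: z=[0.8290, -0.5592, 0.0000] o=[0.2232, 1.2347, 1.4238] → [0.0233, 0.0345, -0.0573, 0.8290, -0.5592, 0.0000]
J6: z=[0.3287, 0.4873, -0.8090] o=[0.0830, 1.0267, 1.2416] → [0.0647, -0.3318, -0.1736, 0.3287, 0.4873, -0.8090]
V = J·q̇ = [-0.6654, -0.7590, 0.0403, 1.2794, -0.1597, -0.4835]

-0.6654 -0.7590 0.0403 1.2794 -0.1597 -0.4835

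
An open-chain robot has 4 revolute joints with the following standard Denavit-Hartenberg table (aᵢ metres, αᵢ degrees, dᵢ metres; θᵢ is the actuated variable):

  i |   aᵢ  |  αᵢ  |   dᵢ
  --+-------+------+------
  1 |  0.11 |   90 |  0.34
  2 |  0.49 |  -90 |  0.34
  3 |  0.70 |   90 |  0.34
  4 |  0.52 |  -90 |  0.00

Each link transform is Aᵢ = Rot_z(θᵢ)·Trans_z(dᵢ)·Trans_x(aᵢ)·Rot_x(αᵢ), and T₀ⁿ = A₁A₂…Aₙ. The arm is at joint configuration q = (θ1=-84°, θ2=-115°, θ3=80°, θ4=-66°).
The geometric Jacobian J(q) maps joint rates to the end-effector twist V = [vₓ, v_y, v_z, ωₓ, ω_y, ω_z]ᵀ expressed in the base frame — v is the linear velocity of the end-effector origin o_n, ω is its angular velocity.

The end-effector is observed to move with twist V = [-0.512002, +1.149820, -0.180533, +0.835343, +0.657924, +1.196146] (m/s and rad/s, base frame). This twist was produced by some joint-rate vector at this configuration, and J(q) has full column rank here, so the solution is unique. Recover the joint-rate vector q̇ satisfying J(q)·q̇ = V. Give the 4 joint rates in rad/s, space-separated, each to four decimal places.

o_n = [0.5247, 0.3431, -0.1905]
J₁: ẑ×o_n = [-0.3431, 0.5247, 0.0000], ω = ẑ
J2: z=[-0.9945, -0.1045, 0.0000] o=[0.0115, -0.1094, 0.3400] → [0.0554, -0.5276, -0.3964, -0.9945, -0.1045, 0.0000]
J3: z=[0.0947, -0.9013, -0.4226] o=[-0.3483, 0.0610, -0.1041] → [0.1971, -0.3607, 0.8136, 0.0947, -0.9013, -0.4226]
J4: z=[-0.2162, 0.3958, -0.8925] o=[0.3641, -0.1223, -0.3579] → [0.4817, -0.1071, -0.1641, -0.2162, 0.3958, -0.8925]
q̇ = J⁺·V = [0.8220, -0.8820, -0.6720, -0.1010]

0.8220 -0.8820 -0.6720 -0.1010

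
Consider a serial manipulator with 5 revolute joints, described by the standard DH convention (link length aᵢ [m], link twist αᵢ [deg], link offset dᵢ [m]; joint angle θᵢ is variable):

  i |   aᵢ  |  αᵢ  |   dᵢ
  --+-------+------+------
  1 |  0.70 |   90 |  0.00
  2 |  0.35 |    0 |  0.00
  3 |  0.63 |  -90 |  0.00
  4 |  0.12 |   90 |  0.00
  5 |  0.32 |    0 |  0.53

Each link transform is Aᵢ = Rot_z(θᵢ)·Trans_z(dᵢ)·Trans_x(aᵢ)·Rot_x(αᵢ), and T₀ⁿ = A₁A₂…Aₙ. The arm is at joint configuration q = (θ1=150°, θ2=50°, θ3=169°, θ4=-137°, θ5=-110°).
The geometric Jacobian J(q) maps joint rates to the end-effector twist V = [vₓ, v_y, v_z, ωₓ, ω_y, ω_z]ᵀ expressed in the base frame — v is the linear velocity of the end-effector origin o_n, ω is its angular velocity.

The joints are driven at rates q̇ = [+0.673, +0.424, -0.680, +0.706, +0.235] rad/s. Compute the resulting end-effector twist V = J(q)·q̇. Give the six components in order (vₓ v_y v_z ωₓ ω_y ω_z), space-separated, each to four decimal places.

o_n = [-0.6518, -0.0629, 0.3377]
J₁: ẑ×o_n = [0.0629, -0.6518, 0.0000], ω = ẑ
J2: z=[0.5000, 0.8660, 0.0000] o=[-0.6062, 0.3500, 0.0000] → [0.2924, -0.1688, -0.1670, 0.5000, 0.8660, 0.0000]
J3: z=[0.5000, 0.8660, 0.0000] o=[-0.8011, 0.4625, 0.2681] → [0.0602, -0.0348, -0.3919, 0.5000, 0.8660, 0.0000]
J4: z=[-0.5450, 0.3147, -0.7771] o=[-0.3770, 0.2177, -0.1284] → [-0.0714, 0.4675, 0.2394, -0.5450, 0.3147, -0.7771]
J5: z=[-0.8247, -0.3684, 0.4292] o=[-0.3952, 0.3227, -0.0731] → [0.0142, 0.2286, 0.2235, -0.8247, -0.3684, 0.4292]
V = J·q̇ = [0.0783, -0.1028, 0.4173, -0.7066, -0.0861, 0.2252]

0.0783 -0.1028 0.4173 -0.7066 -0.0861 0.2252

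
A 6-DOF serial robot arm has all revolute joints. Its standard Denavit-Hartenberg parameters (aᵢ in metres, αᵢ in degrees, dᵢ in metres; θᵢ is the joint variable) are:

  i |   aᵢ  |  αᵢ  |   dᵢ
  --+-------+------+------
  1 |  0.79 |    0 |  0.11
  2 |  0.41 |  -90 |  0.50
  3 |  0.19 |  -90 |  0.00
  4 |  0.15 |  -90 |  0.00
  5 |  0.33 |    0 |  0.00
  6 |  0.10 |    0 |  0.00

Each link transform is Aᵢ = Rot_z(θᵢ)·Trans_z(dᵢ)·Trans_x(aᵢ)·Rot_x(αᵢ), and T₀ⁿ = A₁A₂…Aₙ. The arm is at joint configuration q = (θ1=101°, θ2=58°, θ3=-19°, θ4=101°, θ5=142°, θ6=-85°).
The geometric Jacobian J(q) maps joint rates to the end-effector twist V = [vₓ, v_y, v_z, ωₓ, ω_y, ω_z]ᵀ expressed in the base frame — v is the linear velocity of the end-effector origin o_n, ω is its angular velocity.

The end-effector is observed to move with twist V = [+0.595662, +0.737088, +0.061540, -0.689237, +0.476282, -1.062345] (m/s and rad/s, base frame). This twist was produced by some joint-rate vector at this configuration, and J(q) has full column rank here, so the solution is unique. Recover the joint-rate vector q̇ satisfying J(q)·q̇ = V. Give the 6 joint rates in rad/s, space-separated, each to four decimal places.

-0.4470 -0.6630 -0.0450 0.2200 -0.4230 -0.3770

o_n = [-0.6429, 0.9060, 0.9467]
J₁: ẑ×o_n = [-0.9060, -0.6429, 0.0000], ω = ẑ
J2: z=[0.0000, 0.0000, 1.0000] o=[-0.1507, 0.7755, 0.1100] → [-0.1305, -0.4922, 0.0000, 0.0000, 0.0000, 1.0000]
J3: z=[-0.3584, -0.9336, 0.0000] o=[-0.5335, 0.9224, 0.6100] → [-0.3143, 0.1207, -0.0962, -0.3584, -0.9336, 0.0000]
J4: z=[-0.3039, 0.1167, -0.9455] o=[-0.7012, 0.9868, 0.6719] → [-0.0444, 0.0284, 0.0178, -0.3039, 0.1167, -0.9455]
J5: z=[0.7981, -0.5108, -0.3196] o=[-0.6232, 1.1146, 0.6625] → [-0.2118, -0.2205, -0.1765, 0.7981, -0.5108, -0.3196]
J6: z=[0.7981, -0.5108, -0.3196] o=[-0.6967, 0.8694, 0.8708] → [-0.0271, -0.0778, 0.0567, 0.7981, -0.5108, -0.3196]
q̇ = J⁺·V = [-0.4470, -0.6630, -0.0450, 0.2200, -0.4230, -0.3770]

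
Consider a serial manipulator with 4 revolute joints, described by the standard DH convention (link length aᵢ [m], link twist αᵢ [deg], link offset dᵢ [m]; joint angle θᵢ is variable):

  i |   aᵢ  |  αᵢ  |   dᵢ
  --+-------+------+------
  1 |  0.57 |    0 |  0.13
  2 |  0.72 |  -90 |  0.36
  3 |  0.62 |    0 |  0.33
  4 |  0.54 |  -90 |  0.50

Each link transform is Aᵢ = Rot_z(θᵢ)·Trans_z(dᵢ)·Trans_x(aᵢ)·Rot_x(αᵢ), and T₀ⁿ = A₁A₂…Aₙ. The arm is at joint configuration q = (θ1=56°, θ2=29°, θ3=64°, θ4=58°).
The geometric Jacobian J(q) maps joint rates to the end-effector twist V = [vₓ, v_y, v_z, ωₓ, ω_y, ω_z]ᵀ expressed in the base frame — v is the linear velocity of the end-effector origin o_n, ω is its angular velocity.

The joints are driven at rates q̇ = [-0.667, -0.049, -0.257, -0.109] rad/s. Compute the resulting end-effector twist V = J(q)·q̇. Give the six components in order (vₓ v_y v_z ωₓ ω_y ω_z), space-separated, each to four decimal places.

o_n = [-0.4466, 1.2478, -0.5252]
J₁: ẑ×o_n = [-1.2478, -0.4466, 0.0000], ω = ẑ
J2: z=[0.0000, 0.0000, 1.0000] o=[0.3187, 0.4726, 0.1300] → [-0.7753, -0.7653, 0.0000, 0.0000, 0.0000, 1.0000]
J3: z=[-0.9962, 0.0872, 0.0000] o=[0.3815, 1.1898, 0.4900] → [-0.0885, -1.0113, 0.0144, -0.9962, 0.0872, 0.0000]
J4: z=[-0.9962, 0.0872, 0.0000] o=[0.0764, 1.4893, -0.0673] → [-0.0399, -0.4562, 0.2862, -0.9962, 0.0872, 0.0000]
V = J·q̇ = [0.8974, 0.6450, -0.0349, 0.3646, -0.0319, -0.7160]

0.8974 0.6450 -0.0349 0.3646 -0.0319 -0.7160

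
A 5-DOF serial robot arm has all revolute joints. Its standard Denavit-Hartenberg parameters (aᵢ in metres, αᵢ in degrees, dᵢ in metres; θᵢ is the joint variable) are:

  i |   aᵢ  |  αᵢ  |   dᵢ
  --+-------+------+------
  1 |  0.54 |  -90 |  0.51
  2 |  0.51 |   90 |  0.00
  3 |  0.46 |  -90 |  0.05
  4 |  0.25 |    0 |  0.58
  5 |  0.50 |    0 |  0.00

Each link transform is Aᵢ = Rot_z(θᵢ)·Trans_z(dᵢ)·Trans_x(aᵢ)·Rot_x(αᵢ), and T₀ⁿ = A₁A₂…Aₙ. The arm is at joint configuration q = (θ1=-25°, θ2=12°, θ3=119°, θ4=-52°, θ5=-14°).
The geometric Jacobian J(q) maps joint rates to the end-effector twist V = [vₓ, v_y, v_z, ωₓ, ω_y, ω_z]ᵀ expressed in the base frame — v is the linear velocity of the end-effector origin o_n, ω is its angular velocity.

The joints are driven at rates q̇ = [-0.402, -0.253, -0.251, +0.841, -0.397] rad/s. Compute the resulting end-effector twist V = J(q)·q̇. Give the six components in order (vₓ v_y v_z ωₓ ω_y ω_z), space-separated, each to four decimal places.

0.0589 0.4447 -0.2608 -0.5894 -0.2418 -0.5668

o_n = [0.4564, 0.2656, 1.2802]
J₁: ẑ×o_n = [-0.2656, 0.4564, 0.0000], ω = ẑ
J2: z=[0.4226, 0.9063, 0.0000] o=[0.4894, -0.2282, 0.5100] → [0.6980, -0.3255, 0.2386, 0.4226, 0.9063, 0.0000]
J3: z=[0.1884, -0.0879, 0.9781] o=[0.9415, -0.4390, 0.4040] → [-0.7662, -0.6396, 0.0902, 0.1884, -0.0879, 0.9781]
J4: z=[-0.9802, -0.0778, 0.1818] o=[0.9233, 0.0134, 0.4992] → [-0.1067, 0.6806, -0.2836, -0.9802, -0.0778, 0.1818]
J5: z=[-0.9802, -0.0778, 0.1818] o=[0.3826, 0.1038, 0.8129] → [-0.0658, 0.4715, -0.1529, -0.9802, -0.0778, 0.1818]
V = J·q̇ = [0.0589, 0.4447, -0.2608, -0.5894, -0.2418, -0.5668]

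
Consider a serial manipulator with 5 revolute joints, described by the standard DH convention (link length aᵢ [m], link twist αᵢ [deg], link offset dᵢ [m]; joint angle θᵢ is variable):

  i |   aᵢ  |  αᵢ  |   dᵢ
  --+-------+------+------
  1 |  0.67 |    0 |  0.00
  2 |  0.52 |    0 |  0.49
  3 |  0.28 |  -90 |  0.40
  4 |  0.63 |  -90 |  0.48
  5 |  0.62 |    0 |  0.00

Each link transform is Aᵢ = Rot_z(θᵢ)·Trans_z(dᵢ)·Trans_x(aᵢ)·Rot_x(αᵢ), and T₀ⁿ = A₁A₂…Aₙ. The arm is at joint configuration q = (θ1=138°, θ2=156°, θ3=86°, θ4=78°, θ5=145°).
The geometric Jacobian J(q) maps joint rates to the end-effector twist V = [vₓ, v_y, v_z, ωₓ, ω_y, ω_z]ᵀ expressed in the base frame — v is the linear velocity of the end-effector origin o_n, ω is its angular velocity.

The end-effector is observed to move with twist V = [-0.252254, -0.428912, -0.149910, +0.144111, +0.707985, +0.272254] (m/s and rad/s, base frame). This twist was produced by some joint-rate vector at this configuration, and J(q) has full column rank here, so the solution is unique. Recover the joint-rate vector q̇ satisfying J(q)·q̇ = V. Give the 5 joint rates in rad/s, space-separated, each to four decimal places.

0.5760 -0.5260 0.1420 0.6160 -0.3860

o_n = [-0.0420, 0.1946, 0.7705]
J₁: ẑ×o_n = [-0.1946, -0.0420, 0.0000], ω = ẑ
J2: z=[0.0000, 0.0000, 1.0000] o=[-0.4979, 0.4483, 0.0000] → [0.2537, 0.4559, -0.0000, 0.0000, 0.0000, 1.0000]
J3: z=[0.0000, 0.0000, 1.0000] o=[-0.2864, -0.0267, 0.4900] → [-0.2213, 0.2444, 0.0000, 0.0000, 0.0000, 1.0000]
J4: z=[-0.3420, 0.9397, 0.0000] o=[-0.0233, 0.0690, 0.8900] → [-0.1123, -0.0409, -0.0254, -0.3420, 0.9397, 0.0000]
J5: z=[-0.9192, -0.3345, -0.2079] o=[-0.0644, 0.5649, 0.2738] → [-0.2432, 0.4520, 0.3478, -0.9192, -0.3345, -0.2079]
q̇ = J⁺·V = [0.5760, -0.5260, 0.1420, 0.6160, -0.3860]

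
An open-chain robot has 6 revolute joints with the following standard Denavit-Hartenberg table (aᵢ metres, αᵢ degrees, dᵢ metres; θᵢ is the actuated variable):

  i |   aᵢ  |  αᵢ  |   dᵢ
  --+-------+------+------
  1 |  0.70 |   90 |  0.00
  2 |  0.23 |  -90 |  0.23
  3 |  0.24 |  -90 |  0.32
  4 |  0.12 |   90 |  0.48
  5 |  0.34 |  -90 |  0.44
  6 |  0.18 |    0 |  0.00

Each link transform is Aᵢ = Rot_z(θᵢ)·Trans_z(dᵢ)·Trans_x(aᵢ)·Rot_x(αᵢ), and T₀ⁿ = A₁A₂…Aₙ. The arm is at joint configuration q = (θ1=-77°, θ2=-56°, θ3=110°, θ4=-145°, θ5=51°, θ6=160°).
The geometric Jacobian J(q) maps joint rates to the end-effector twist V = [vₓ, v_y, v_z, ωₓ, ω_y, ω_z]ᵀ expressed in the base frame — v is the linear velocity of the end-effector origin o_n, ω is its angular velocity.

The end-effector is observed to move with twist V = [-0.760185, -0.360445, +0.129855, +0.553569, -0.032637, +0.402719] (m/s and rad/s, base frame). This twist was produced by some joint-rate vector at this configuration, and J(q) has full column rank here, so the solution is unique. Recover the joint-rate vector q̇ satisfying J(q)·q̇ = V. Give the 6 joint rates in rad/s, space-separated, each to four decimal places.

o_n = [-0.4308, -0.7710, 0.3189]
J₁: ẑ×o_n = [0.7710, -0.4308, 0.0000], ω = ẑ
J2: z=[-0.9744, -0.2250, 0.0000] o=[0.1575, -0.6821, 0.0000] → [-0.0717, 0.3108, -0.0456, -0.9744, -0.2250, 0.0000]
J3: z=[0.1865, -0.8078, 0.5592] o=[-0.0377, -0.8591, -0.1907] → [-0.4609, -0.3148, -0.3011, 0.1865, -0.8078, 0.5592]
J4: z=[-0.4515, 0.4351, 0.7790] o=[0.2314, -1.0222, 0.0563] → [-0.0814, -0.3973, 0.1747, -0.4515, 0.4351, 0.7790]
J5: z=[-0.6533, 0.4336, -0.6207] o=[-0.0582, -0.9080, 0.4409] → [0.0322, 0.1516, 0.0720, -0.6533, 0.4336, -0.6207]
J6: z=[0.1882, 0.8871, 0.4215] o=[-0.5950, -0.7711, 0.3925] → [-0.0653, 0.0831, -0.1457, 0.1882, 0.8871, 0.4215]
q̇ = J⁺·V = [-0.8410, -0.5200, 0.1190, 0.9890, -0.7700, -0.1690]

-0.8410 -0.5200 0.1190 0.9890 -0.7700 -0.1690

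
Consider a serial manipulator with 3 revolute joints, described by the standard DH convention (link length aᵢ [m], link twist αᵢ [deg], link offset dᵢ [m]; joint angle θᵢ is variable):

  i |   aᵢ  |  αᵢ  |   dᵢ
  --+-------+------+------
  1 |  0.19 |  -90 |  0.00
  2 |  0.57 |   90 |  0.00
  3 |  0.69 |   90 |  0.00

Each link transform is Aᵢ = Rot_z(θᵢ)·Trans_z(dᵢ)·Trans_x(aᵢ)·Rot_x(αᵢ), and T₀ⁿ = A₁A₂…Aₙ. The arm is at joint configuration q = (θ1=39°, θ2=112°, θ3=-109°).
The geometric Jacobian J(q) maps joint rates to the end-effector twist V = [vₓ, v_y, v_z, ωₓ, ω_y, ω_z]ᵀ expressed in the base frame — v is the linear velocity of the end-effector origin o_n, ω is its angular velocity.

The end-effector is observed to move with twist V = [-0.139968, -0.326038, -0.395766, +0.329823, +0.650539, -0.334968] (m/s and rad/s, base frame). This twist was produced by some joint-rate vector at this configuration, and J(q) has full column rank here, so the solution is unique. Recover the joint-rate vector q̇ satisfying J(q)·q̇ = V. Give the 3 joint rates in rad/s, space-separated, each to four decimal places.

-0.0660 0.2980 0.7180

o_n = [0.4577, -0.4689, -0.3202]
J₁: ẑ×o_n = [0.4689, 0.4577, -0.0000], ω = ẑ
J2: z=[-0.6293, 0.7771, 0.0000] o=[0.1477, 0.1196, 0.0000] → [-0.2489, -0.2015, 0.1294, -0.6293, 0.7771, 0.0000]
J3: z=[0.7206, 0.5835, -0.3746] o=[-0.0183, -0.0148, -0.5285] → [-0.0486, -0.3284, -0.6049, 0.7206, 0.5835, -0.3746]
q̇ = J⁺·V = [-0.0660, 0.2980, 0.7180]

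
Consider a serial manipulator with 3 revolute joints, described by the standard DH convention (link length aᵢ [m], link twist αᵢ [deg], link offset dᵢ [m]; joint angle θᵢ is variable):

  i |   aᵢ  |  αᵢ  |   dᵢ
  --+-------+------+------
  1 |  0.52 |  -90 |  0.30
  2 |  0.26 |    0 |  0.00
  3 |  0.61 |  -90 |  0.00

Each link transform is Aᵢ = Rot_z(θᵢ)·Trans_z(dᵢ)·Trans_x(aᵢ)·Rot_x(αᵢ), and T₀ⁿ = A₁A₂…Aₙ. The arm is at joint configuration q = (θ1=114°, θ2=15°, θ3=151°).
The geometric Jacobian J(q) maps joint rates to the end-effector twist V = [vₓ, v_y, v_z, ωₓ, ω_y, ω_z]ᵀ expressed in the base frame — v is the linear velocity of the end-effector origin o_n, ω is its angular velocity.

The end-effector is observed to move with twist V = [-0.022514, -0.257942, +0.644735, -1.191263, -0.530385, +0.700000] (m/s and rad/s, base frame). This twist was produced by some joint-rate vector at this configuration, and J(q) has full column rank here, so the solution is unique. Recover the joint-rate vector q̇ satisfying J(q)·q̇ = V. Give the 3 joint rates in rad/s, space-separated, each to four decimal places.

0.7000 0.5060 0.7980

o_n = [-0.0729, 0.1638, 0.0851]
J₁: ẑ×o_n = [-0.1638, -0.0729, 0.0000], ω = ẑ
J2: z=[-0.9135, -0.4067, 0.0000] o=[-0.2115, 0.4750, 0.3000] → [0.0874, -0.1963, 0.3407, -0.9135, -0.4067, 0.0000]
J3: z=[-0.9135, -0.4067, 0.0000] o=[-0.3137, 0.7045, 0.2327] → [0.0600, -0.1348, 0.5919, -0.9135, -0.4067, 0.0000]
q̇ = J⁺·V = [0.7000, 0.5060, 0.7980]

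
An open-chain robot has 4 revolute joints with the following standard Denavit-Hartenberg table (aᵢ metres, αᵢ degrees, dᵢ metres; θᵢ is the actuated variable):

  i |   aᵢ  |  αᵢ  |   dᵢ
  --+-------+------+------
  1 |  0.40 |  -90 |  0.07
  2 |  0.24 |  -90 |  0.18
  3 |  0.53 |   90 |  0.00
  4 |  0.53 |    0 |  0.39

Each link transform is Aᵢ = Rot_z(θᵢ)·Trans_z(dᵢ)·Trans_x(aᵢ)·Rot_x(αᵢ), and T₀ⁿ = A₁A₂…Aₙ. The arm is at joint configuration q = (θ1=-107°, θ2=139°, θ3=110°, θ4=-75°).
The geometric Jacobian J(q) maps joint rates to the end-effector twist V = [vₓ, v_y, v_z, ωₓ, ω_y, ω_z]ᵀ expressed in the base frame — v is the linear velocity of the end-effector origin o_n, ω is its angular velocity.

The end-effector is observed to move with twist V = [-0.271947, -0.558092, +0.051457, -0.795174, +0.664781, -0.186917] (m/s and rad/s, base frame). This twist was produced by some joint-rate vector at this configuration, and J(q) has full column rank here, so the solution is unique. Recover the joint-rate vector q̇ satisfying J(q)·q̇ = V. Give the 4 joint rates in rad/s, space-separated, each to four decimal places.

0.6340 -0.6480 -0.3550 0.8970

o_n = [-0.6866, -0.2610, -0.5645]
J₁: ẑ×o_n = [0.2610, -0.6866, 0.0000], ω = ẑ
J2: z=[0.9563, -0.2924, 0.0000] o=[-0.1169, -0.3825, 0.0700] → [0.1855, 0.6068, -0.0504, 0.9563, -0.2924, 0.0000]
J3: z=[0.1918, 0.6274, 0.7547] o=[0.1081, -0.2619, -0.0875] → [-0.3000, -0.5083, 0.4988, 0.1918, 0.6274, 0.7547]
J4: z=[-0.1197, 0.7782, -0.6165] o=[-0.4081, -0.2472, 0.0315] → [-0.4724, 0.1003, 0.2184, -0.1197, 0.7782, -0.6165]
q̇ = J⁺·V = [0.6340, -0.6480, -0.3550, 0.8970]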